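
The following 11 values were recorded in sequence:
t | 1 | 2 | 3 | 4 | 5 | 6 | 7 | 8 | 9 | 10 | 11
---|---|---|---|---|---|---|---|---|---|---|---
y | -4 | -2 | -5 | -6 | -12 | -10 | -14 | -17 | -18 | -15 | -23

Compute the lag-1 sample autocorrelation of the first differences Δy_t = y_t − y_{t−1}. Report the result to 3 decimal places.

First differences Δy: 2, -3, -1, -6, 2, -4, -3, -1, 3, -8
Mean of differences = -1.9000
Numerator Σ(Δy_t−Δȳ)(Δy_{t+1}−Δȳ) = -57.3100
Denominator Σ(Δy_t−Δȳ)² = 116.9000
r_1(Δy) = -57.3100 / 116.9000 = -0.490

-0.490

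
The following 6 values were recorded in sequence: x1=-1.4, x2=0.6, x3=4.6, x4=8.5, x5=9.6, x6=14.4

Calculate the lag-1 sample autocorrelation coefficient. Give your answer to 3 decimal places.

0.474

Mean x̄ = (-1.4 + 0.6 + 4.6 + 8.5 + 9.6 + 14.4)/6 = 6.0500
Deviations from mean: -7.4500, -5.4500, -1.4500, 2.4500, 3.5500, 8.3500
Σ(x_t−x̄)(x_{t+1}−x̄) = (40.6025) + (7.9025) + (-3.5525) + (8.6975) + (29.6425) = 83.2925
Denominator Σ(x_t−x̄)² = 175.6350
r_1 = 83.2925 / 175.6350 = 0.474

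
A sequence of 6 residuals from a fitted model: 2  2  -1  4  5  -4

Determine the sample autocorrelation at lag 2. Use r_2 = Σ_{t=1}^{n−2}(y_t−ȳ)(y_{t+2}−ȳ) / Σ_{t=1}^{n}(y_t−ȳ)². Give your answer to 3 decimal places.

-0.408

Mean ȳ = (2 + 2 − 1 + 4 + 5 − 4)/6 = 1.3333
Deviations from mean: 0.6667, 0.6667, -2.3333, 2.6667, 3.6667, -5.3333
Numerator Σ_{t=1}^{4}(y_t−ȳ)(y_{t+2}−ȳ) = -22.5556
Denominator Σ(y_t−ȳ)² = 55.3333
r_2 = -22.5556 / 55.3333 = -0.408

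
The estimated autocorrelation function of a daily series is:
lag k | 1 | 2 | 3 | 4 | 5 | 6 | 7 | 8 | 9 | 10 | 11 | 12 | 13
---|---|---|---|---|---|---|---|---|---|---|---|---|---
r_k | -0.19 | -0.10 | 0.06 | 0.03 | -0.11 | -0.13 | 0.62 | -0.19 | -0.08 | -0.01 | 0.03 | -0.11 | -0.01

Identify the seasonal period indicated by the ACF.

7

The largest autocorrelation is r_7 = 0.62; the remaining lags stay at or below 0.06.
The dominant spike at lag 7 indicates a seasonal period of 7.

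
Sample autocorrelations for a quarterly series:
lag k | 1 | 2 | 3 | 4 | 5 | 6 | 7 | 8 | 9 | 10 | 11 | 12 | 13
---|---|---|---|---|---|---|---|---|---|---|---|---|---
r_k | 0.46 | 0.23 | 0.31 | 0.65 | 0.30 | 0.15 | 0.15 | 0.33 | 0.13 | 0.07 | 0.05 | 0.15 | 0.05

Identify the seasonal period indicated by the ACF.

The largest autocorrelation is r_4 = 0.65; the remaining lags stay at or below 0.46. The elevated value at lag 1 (0.46), dropping to 0.23 at lag 2, reflects decaying short-term dependence rather than seasonality.
The dominant spike at lag 4 indicates a seasonal period of 4.

4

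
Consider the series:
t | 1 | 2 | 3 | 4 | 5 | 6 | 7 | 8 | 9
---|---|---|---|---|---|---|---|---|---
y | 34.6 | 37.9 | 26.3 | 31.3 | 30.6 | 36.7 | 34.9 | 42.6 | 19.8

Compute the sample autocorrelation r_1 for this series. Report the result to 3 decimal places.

-0.324

Mean ȳ = (34.6 + 37.9 + 26.3 + 31.3 + 30.6 + 36.7 + 34.9 + 42.6 + 19.8)/9 = 32.7444
Numerator Σ_{t=1}^{8}(y_t−ȳ)(y_{t+1}−ȳ) = -117.5386
Denominator Σ(y_t−ȳ)² = 363.2222
r_1 = -117.5386 / 363.2222 = -0.324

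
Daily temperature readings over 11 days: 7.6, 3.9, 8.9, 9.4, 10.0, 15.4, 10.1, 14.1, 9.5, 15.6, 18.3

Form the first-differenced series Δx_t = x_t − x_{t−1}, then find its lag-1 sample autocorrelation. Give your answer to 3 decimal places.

-0.635

First differences Δx: -3.7, 5.0, 0.5, 0.6, 5.4, -5.3, 4.0, -4.6, 6.1, 2.7
Mean of differences = 1.0700
Numerator Σ(Δx_t−Δx̄)(Δx_{t+1}−Δx̄) = -105.9339
Denominator Σ(Δx_t−Δx̄)² = 166.7610
r_1(Δx) = -105.9339 / 166.7610 = -0.635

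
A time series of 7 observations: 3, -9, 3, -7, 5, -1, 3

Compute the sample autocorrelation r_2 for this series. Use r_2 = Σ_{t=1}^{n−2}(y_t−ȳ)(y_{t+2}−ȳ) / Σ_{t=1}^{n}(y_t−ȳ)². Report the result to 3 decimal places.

Mean ȳ = (3 − 9 + 3 − 7 + 5 − 1 + 3)/7 = -0.4286
Σ(y_t−ȳ)(y_{t+2}−ȳ) = (11.7551) + (56.3265) + (18.6122) + (3.7551) + (18.6122) = 109.0612
Denominator Σ(y_t−ȳ)² = 181.7143
r_2 = 109.0612 / 181.7143 = 0.600

0.600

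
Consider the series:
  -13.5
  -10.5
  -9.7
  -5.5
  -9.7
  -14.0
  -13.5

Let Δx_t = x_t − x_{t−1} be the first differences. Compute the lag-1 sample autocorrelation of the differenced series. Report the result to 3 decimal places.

0.063

First differences Δx: 3.0, 0.8, 4.2, -4.2, -4.3, 0.5
Mean of differences = 0.0000
Numerator Σ(Δx_t−Δx̄)(Δx_{t+1}−Δx̄) = 4.0300
Denominator Σ(Δx_t−Δx̄)² = 63.6600
r_1(Δx) = 4.0300 / 63.6600 = 0.063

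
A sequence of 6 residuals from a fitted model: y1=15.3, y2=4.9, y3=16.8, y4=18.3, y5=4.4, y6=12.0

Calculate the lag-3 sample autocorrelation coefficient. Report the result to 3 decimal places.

0.411

Mean ȳ = (15.3 + 4.9 + 16.8 + 18.3 + 4.4 + 12.0)/6 = 11.9500
Deviations from mean: 3.3500, -7.0500, 4.8500, 6.3500, -7.5500, 0.0500
Σ(y_t−ȳ)(y_{t+3}−ȳ) = (21.2725) + (53.2275) + (0.2425) = 74.7425
Denominator Σ(y_t−ȳ)² = 181.7750
r_3 = 74.7425 / 181.7750 = 0.411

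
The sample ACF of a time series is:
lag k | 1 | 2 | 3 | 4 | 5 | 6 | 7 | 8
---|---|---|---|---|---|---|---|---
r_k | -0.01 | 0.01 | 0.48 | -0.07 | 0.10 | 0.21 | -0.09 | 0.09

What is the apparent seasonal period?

The largest autocorrelation is r_3 = 0.48, with a weaker echo at lag 6 (0.21); the remaining lags stay at or below 0.10.
The dominant spike at lag 3 indicates a seasonal period of 3.

3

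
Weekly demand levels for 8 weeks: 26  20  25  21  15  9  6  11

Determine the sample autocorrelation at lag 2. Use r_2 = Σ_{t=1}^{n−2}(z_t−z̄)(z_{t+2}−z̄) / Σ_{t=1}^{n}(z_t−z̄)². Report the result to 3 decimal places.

Mean z̄ = (26 + 20 + 25 + 21 + 15 + 9 + 6 + 11)/8 = 16.6250
Deviations from mean: 9.3750, 3.3750, 8.3750, 4.3750, -1.6250, -7.6250, -10.6250, -5.6250
Numerator Σ_{t=1}^{6}(z_t−z̄)(z_{t+2}−z̄) = 106.4688
Denominator Σ(z_t−z̄)² = 393.8750
r_2 = 106.4688 / 393.8750 = 0.270

0.270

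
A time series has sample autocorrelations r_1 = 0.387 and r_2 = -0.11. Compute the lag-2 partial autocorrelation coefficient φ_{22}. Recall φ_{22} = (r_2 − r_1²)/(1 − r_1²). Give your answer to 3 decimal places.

-0.306

φ_{22} = (r_2 − r_1²) / (1 − r_1²)
r_1² = (0.387)² = 0.149769
Numerator = -0.11 − 0.1498 = -0.2598; denominator = 1 − 0.1498 = 0.8502
φ_{22} = -0.2598 / 0.8502 = -0.306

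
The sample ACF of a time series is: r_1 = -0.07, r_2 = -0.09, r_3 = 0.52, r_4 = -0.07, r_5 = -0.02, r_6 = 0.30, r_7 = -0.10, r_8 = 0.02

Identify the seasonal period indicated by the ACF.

The largest autocorrelation is r_3 = 0.52, with a weaker echo at lag 6 (0.30); the remaining lags stay at or below 0.02.
The dominant spike at lag 3 indicates a seasonal period of 3.

3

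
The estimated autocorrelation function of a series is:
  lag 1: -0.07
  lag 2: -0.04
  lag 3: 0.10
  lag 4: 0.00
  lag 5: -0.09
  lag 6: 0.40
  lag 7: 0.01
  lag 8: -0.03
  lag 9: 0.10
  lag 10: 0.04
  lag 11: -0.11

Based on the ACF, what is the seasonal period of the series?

6

The largest autocorrelation is r_6 = 0.40; the remaining lags stay at or below 0.10.
The dominant spike at lag 6 indicates a seasonal period of 6.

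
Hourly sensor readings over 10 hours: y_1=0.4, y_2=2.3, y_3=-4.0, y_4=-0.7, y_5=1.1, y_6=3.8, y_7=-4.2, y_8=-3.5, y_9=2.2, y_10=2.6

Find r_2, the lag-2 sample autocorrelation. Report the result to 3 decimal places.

Mean ȳ = (0.4 + 2.3 − 4.0 − 0.7 + 1.1 + 3.8 − 4.2 − 3.5 + 2.2 + 2.6)/10 = 0.0000
Numerator Σ_{t=1}^{8}(y_t−ȳ)(y_{t+2}−ȳ) = -46.5300
Denominator Σ(y_t−ȳ)² = 79.0800
r_2 = -46.5300 / 79.0800 = -0.588

-0.588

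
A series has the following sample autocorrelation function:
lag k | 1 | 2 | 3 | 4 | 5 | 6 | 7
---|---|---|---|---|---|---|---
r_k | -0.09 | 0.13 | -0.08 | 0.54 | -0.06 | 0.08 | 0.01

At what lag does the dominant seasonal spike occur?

The largest autocorrelation is r_4 = 0.54; the remaining lags stay at or below 0.13.
The dominant spike at lag 4 indicates a seasonal period of 4.

4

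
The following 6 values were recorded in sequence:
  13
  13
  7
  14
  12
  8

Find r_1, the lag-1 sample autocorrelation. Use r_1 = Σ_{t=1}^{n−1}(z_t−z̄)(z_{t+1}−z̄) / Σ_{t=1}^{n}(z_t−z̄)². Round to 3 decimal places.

-0.382

Mean z̄ = (13 + 13 + 7 + 14 + 12 + 8)/6 = 11.1667
Numerator Σ_{t=1}^{5}(z_t−z̄)(z_{t+1}−z̄) = -16.3611
Denominator Σ(z_t−z̄)² = 42.8333
r_1 = -16.3611 / 42.8333 = -0.382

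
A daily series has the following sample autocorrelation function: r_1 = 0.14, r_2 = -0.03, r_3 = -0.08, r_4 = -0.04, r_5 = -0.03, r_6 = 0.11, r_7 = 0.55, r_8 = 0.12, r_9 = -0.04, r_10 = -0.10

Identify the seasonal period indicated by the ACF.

The largest autocorrelation is r_7 = 0.55; the remaining lags stay at or below 0.14.
The dominant spike at lag 7 indicates a seasonal period of 7.

7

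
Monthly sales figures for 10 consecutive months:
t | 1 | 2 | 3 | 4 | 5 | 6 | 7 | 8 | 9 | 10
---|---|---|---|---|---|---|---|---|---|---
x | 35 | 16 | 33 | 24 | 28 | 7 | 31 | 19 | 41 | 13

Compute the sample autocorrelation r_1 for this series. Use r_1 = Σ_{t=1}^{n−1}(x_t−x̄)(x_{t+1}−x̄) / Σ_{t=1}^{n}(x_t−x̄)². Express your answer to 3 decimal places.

-0.628

Mean x̄ = (35 + 16 + 33 + 24 + 28 + 7 + 31 + 19 + 41 + 13)/10 = 24.7000
Numerator Σ_{t=1}^{9}(x_t−x̄)(x_{t+1}−x̄) = -659.3900
Denominator Σ(x_t−x̄)² = 1050.1000
r_1 = -659.3900 / 1050.1000 = -0.628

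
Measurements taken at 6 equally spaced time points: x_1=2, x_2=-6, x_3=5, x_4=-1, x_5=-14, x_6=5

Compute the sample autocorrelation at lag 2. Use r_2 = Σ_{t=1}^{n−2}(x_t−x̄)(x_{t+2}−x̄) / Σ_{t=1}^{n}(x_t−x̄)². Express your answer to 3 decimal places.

-0.210

Mean x̄ = (2 − 6 + 5 − 1 − 14 + 5)/6 = -1.5000
Numerator Σ_{t=1}^{4}(x_t−x̄)(x_{t+2}−x̄) = -57.5000
Denominator Σ(x_t−x̄)² = 273.5000
r_2 = -57.5000 / 273.5000 = -0.210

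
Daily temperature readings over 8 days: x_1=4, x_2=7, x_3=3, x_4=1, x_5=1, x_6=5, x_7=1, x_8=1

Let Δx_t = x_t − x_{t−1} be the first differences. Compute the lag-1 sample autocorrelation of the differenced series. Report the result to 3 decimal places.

First differences Δx: 3, -4, -2, 0, 4, -4, 0
Mean of differences = -0.4286
Numerator Σ(Δx_t−Δx̄)(Δx_{t+1}−Δx̄) = -22.7551
Denominator Σ(Δx_t−Δx̄)² = 59.7143
r_1(Δx) = -22.7551 / 59.7143 = -0.381

-0.381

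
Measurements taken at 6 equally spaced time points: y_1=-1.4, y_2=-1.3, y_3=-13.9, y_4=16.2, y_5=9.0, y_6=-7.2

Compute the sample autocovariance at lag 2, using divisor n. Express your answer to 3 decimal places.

Mean ȳ = (-1.4 − 1.3 − 13.9 + 16.2 + 9.0 − 7.2)/6 = 0.2333
Deviations: -1.6333, -1.5333, -14.1333, 15.9667, 8.7667, -7.4333
Σ_{t=1}^{4}(y_t−ȳ)(y_{t+2}−ȳ) = -243.9856
γ_2 = -243.9856 / 6 = -40.664

-40.664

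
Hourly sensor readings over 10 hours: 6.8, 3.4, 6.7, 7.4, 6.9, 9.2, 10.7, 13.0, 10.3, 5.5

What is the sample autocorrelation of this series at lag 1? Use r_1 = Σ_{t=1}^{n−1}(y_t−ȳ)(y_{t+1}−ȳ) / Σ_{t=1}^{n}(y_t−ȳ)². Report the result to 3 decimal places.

0.480

Mean ȳ = (6.8 + 3.4 + 6.7 + 7.4 + 6.9 + 9.2 + 10.7 + 13.0 + 10.3 + 5.5)/10 = 7.9900
Numerator Σ_{t=1}^{9}(y_t−ȳ)(y_{t+1}−ȳ) = 34.1459
Denominator Σ(y_t−ȳ)² = 71.1290
r_1 = 34.1459 / 71.1290 = 0.480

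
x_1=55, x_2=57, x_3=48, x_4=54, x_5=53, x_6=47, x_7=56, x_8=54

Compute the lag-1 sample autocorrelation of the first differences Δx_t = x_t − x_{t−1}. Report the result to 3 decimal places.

-0.594

First differences Δx: 2, -9, 6, -1, -6, 9, -2
Mean of differences = -0.1429
Numerator Σ(Δx_t−Δx̄)(Δx_{t+1}−Δx̄) = -144.1633
Denominator Σ(Δx_t−Δx̄)² = 242.8571
r_1(Δx) = -144.1633 / 242.8571 = -0.594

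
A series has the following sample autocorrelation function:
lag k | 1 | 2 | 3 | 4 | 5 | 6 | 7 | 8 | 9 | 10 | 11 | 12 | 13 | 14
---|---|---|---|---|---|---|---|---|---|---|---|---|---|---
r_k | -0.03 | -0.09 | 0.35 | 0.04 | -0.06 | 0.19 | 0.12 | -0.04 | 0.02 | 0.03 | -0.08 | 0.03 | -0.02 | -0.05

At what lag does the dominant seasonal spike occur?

3

The largest autocorrelation is r_3 = 0.35, with a weaker echo at lag 6 (0.19); the remaining lags stay at or below 0.12.
The dominant spike at lag 3 indicates a seasonal period of 3.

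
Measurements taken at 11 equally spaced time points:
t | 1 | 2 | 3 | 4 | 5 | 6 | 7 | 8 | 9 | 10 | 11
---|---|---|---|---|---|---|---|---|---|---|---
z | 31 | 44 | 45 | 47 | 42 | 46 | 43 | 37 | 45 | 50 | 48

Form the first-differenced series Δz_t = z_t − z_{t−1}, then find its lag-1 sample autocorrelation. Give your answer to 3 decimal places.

-0.124

First differences Δz: 13, 1, 2, -5, 4, -3, -6, 8, 5, -2
Mean of differences = 1.7000
Numerator Σ(Δz_t−Δz̄)(Δz_{t+1}−Δz̄) = -40.0900
Denominator Σ(Δz_t−Δz̄)² = 324.1000
r_1(Δz) = -40.0900 / 324.1000 = -0.124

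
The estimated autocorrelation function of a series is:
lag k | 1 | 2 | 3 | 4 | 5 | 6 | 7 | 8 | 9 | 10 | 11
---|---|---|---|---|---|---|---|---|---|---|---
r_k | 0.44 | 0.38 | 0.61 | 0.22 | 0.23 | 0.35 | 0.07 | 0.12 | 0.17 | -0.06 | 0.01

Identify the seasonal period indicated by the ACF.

The largest autocorrelation is r_3 = 0.61; the remaining lags stay at or below 0.44. The elevated value at lag 1 (0.44), dropping to 0.38 at lag 2, reflects decaying short-term dependence rather than seasonality.
The dominant spike at lag 3 indicates a seasonal period of 3.

3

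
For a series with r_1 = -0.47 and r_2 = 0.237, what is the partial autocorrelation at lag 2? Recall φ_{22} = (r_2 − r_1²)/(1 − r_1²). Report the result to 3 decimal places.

0.021

φ_{22} = (r_2 − r_1²) / (1 − r_1²)
r_1² = (-0.47)² = 0.2209
Numerator = 0.237 − 0.2209 = 0.0161; denominator = 1 − 0.2209 = 0.7791
φ_{22} = 0.0161 / 0.7791 = 0.021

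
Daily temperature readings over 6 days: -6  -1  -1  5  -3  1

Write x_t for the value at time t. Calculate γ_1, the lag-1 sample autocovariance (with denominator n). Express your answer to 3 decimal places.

-2.782

Mean x̄ = (-6 − 1 − 1 + 5 − 3 + 1)/6 = -0.8333
Σ_{t=1}^{5}(x_t−x̄)(x_{t+1}−x̄) = -16.6944
γ_1 = -16.6944 / 6 = -2.782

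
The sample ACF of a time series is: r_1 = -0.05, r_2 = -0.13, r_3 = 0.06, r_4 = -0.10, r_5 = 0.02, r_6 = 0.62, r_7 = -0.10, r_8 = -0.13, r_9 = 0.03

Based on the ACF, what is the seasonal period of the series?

The largest autocorrelation is r_6 = 0.62; the remaining lags stay at or below 0.06.
The dominant spike at lag 6 indicates a seasonal period of 6.

6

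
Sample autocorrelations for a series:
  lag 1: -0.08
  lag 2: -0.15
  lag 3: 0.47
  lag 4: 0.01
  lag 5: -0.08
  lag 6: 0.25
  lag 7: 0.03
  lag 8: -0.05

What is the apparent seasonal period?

The largest autocorrelation is r_3 = 0.47, with a weaker echo at lag 6 (0.25); the remaining lags stay at or below 0.03.
The dominant spike at lag 3 indicates a seasonal period of 3.

3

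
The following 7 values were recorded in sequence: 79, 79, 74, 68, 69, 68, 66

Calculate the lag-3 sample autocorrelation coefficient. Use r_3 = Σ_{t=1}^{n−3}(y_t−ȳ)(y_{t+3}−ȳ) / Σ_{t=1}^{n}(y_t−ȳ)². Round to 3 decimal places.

Mean ȳ = (79 + 79 + 74 + 68 + 69 + 68 + 66)/7 = 71.8571
Numerator Σ_{t=1}^{4}(y_t−ȳ)(y_{t+3}−ȳ) = -33.6327
Denominator Σ(y_t−ȳ)² = 178.8571
r_3 = -33.6327 / 178.8571 = -0.188

-0.188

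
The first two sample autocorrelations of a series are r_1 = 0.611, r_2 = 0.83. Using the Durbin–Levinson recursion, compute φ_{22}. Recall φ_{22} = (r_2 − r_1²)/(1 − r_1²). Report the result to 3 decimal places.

φ_{22} = (r_2 − r_1²) / (1 − r_1²)
r_1² = (0.611)² = 0.373321
Numerator = 0.83 − 0.3733 = 0.4567; denominator = 1 − 0.3733 = 0.6267
φ_{22} = 0.4567 / 0.6267 = 0.729

0.729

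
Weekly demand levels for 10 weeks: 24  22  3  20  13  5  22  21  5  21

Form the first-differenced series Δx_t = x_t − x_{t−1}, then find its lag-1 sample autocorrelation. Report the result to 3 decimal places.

-0.476

First differences Δx: -2, -19, 17, -7, -8, 17, -1, -16, 16
Mean of differences = -0.3333
Numerator Σ(Δx_t−Δx̄)(Δx_{t+1}−Δx̄) = -746.7778
Denominator Σ(Δx_t−Δx̄)² = 1568.0000
r_1(Δx) = -746.7778 / 1568.0000 = -0.476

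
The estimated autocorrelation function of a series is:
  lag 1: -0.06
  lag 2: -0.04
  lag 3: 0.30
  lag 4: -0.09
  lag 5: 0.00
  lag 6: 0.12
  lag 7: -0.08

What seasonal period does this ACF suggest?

The largest autocorrelation is r_3 = 0.30; the remaining lags stay at or below 0.12.
The dominant spike at lag 3 indicates a seasonal period of 3.

3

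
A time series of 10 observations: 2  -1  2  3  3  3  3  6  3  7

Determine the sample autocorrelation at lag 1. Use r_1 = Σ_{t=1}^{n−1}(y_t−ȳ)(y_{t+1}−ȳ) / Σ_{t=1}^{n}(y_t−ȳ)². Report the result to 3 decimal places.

Mean ȳ = (2 − 1 + 2 + 3 + 3 + 3 + 3 + 6 + 3 + 7)/10 = 3.1000
Numerator Σ_{t=1}^{9}(y_t−ȳ)(y_{t+1}−ȳ) = 8.1900
Denominator Σ(y_t−ȳ)² = 42.9000
r_1 = 8.1900 / 42.9000 = 0.191

0.191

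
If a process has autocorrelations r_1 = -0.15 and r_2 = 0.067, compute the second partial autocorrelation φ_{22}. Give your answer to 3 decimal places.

φ_{22} = (r_2 − r_1²) / (1 − r_1²)
r_1² = (-0.15)² = 0.0225
Numerator = 0.067 − 0.0225 = 0.0445; denominator = 1 − 0.0225 = 0.9775
φ_{22} = 0.0445 / 0.9775 = 0.046

0.046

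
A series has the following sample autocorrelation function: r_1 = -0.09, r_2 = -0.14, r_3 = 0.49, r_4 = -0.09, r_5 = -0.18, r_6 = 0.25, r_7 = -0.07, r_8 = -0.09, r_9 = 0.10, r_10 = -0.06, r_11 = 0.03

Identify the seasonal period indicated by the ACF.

The largest autocorrelation is r_3 = 0.49, with a weaker echo at lag 6 (0.25); the remaining lags stay at or below 0.10.
The dominant spike at lag 3 indicates a seasonal period of 3.

3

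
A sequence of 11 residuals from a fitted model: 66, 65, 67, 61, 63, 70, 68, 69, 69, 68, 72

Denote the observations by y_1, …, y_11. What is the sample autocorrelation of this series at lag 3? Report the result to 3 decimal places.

Mean ȳ = (66 + 65 + 67 + 61 + 63 + 70 + 68 + 69 + 69 + 68 + 72)/11 = 67.0909
Numerator Σ_{t=1}^{8}(y_t−ȳ)(y_{t+3}−ȳ) = 17.3388
Denominator Σ(y_t−ȳ)² = 100.9091
r_3 = 17.3388 / 100.9091 = 0.172

0.172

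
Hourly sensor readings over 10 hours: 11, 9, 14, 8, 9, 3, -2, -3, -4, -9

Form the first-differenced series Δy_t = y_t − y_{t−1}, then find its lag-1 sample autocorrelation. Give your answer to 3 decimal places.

-0.409

First differences Δy: -2, 5, -6, 1, -6, -5, -1, -1, -5
Mean of differences = -2.2222
Numerator Σ(Δy_t−Δȳ)(Δy_{t+1}−Δȳ) = -44.8272
Denominator Σ(Δy_t−Δȳ)² = 109.5556
r_1(Δy) = -44.8272 / 109.5556 = -0.409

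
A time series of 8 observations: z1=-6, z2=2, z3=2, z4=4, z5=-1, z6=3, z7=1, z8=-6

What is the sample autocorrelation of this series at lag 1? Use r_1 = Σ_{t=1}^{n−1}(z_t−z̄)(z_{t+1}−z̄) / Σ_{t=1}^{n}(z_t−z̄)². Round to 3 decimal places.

-0.081

Mean z̄ = (-6 + 2 + 2 + 4 − 1 + 3 + 1 − 6)/8 = -0.1250
Deviations from mean: -5.8750, 2.1250, 2.1250, 4.1250, -0.8750, 3.1250, 1.1250, -5.8750
Numerator Σ_{t=1}^{7}(z_t−z̄)(z_{t+1}−z̄) = -8.6406
Denominator Σ(z_t−z̄)² = 106.8750
r_1 = -8.6406 / 106.8750 = -0.081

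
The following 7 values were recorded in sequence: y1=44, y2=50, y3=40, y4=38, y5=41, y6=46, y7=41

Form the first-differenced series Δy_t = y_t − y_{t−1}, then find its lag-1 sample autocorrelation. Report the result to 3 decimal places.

-0.295

First differences Δy: 6, -10, -2, 3, 5, -5
Mean of differences = -0.5000
Numerator Σ(Δy_t−Δȳ)(Δy_{t+1}−Δȳ) = -58.2500
Denominator Σ(Δy_t−Δȳ)² = 197.5000
r_1(Δy) = -58.2500 / 197.5000 = -0.295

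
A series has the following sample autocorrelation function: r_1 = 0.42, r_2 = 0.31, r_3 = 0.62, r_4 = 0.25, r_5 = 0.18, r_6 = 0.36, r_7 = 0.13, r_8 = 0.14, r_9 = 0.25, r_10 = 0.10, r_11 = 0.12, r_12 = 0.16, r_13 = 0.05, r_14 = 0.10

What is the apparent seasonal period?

The largest autocorrelation is r_3 = 0.62; the remaining lags stay at or below 0.42. The elevated value at lag 1 (0.42), dropping to 0.31 at lag 2, reflects decaying short-term dependence rather than seasonality.
The dominant spike at lag 3 indicates a seasonal period of 3.

3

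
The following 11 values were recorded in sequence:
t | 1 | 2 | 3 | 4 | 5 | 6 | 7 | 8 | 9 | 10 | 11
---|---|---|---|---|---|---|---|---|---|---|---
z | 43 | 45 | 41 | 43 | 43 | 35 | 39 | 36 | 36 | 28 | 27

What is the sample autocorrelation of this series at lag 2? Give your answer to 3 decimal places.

Mean z̄ = (43 + 45 + 41 + 43 + 43 + 35 + 39 + 36 + 36 + 28 + 27)/11 = 37.8182
Numerator Σ_{t=1}^{9}(z_t−z̄)(z_{t+2}−z̄) = 102.2066
Denominator Σ(z_t−z̄)² = 371.6364
r_2 = 102.2066 / 371.6364 = 0.275

0.275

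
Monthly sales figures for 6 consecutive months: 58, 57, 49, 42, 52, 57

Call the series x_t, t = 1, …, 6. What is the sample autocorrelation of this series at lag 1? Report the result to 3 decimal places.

Mean x̄ = (58 + 57 + 49 + 42 + 52 + 57)/6 = 52.5000
Deviations from mean: 5.5000, 4.5000, -3.5000, -10.5000, -0.5000, 4.5000
Σ(x_t−x̄)(x_{t+1}−x̄) = (24.7500) + (-15.7500) + (36.7500) + (5.2500) + (-2.2500) = 48.7500
Denominator Σ(x_t−x̄)² = 193.5000
r_1 = 48.7500 / 193.5000 = 0.252

0.252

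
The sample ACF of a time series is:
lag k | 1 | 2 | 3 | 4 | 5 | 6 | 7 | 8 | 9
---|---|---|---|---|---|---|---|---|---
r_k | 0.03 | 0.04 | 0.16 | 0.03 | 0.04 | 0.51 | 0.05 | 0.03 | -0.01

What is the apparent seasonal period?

The largest autocorrelation is r_6 = 0.51; the remaining lags stay at or below 0.16.
The dominant spike at lag 6 indicates a seasonal period of 6.

6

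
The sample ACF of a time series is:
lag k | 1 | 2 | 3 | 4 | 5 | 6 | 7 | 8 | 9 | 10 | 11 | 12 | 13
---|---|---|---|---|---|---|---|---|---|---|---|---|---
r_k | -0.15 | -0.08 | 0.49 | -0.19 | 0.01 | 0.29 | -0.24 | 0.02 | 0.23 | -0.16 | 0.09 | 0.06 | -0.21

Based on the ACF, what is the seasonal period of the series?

The largest autocorrelation is r_3 = 0.49, with weaker echoes at lags 6 (0.29) and 9 (0.23); the remaining lags stay at or below 0.09.
The dominant spike at lag 3 indicates a seasonal period of 3.

3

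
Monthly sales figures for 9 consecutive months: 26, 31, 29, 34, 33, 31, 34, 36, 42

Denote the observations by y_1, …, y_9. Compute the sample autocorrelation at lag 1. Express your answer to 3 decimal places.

Mean ȳ = (26 + 31 + 29 + 34 + 33 + 31 + 34 + 36 + 42)/9 = 32.8889
Numerator Σ_{t=1}^{8}(y_t−ȳ)(y_{t+1}−ȳ) = 45.6543
Denominator Σ(y_t−ȳ)² = 164.8889
r_1 = 45.6543 / 164.8889 = 0.277

0.277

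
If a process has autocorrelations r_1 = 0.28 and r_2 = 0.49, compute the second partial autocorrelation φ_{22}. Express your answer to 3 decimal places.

φ_{22} = (r_2 − r_1²) / (1 − r_1²)
r_1² = (0.28)² = 0.0784
Numerator = 0.49 − 0.0784 = 0.4116; denominator = 1 − 0.0784 = 0.9216
φ_{22} = 0.4116 / 0.9216 = 0.447

0.447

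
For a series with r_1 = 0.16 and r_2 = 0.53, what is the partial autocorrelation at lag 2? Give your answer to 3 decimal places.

0.518

φ_{22} = (r_2 − r_1²) / (1 − r_1²)
r_1² = (0.16)² = 0.0256
Numerator = 0.53 − 0.0256 = 0.5044; denominator = 1 − 0.0256 = 0.9744
φ_{22} = 0.5044 / 0.9744 = 0.518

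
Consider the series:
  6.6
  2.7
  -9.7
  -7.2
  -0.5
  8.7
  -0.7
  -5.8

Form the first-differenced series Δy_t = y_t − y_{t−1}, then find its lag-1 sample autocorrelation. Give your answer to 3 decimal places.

0.121

First differences Δy: -3.9, -12.4, 2.5, 6.7, 9.2, -9.4, -5.1
Mean of differences = -1.7714
Numerator Σ(Δy_t−Δȳ)(Δy_{t+1}−Δȳ) = 48.0492
Denominator Σ(Δy_t−Δȳ)² = 397.1543
r_1(Δy) = 48.0492 / 397.1543 = 0.121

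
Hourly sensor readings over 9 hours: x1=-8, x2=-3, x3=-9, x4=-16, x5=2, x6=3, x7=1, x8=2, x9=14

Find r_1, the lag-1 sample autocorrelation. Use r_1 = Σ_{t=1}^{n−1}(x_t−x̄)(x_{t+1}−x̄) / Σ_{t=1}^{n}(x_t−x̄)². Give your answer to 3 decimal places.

Mean x̄ = (-8 − 3 − 9 − 16 + 2 + 3 + 1 + 2 + 14)/9 = -1.5556
Numerator Σ_{t=1}^{8}(x_t−x̄)(x_{t+1}−x̄) = 168.4691
Denominator Σ(x_t−x̄)² = 602.2222
r_1 = 168.4691 / 602.2222 = 0.280

0.280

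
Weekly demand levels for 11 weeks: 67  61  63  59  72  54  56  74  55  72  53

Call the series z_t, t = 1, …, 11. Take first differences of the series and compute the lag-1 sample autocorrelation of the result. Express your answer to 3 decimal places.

-0.685

First differences Δz: -6, 2, -4, 13, -18, 2, 18, -19, 17, -19
Mean of differences = -1.4000
Numerator Σ(Δz_t−Δz̄)(Δz_{t+1}−Δz̄) = -1280.5600
Denominator Σ(Δz_t−Δz̄)² = 1868.4000
r_1(Δz) = -1280.5600 / 1868.4000 = -0.685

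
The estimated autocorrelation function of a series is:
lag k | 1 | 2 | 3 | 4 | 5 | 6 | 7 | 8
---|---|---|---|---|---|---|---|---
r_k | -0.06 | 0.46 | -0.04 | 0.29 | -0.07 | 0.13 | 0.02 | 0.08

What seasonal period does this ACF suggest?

The largest autocorrelation is r_2 = 0.46, with a weaker echo at lag 4 (0.29); the remaining lags stay at or below 0.13.
The dominant spike at lag 2 indicates a seasonal period of 2.

2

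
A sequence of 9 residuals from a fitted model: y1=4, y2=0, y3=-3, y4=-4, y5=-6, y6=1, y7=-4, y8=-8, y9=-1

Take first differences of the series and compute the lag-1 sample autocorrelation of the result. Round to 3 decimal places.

-0.274

First differences Δy: -4, -3, -1, -2, 7, -5, -4, 7
Mean of differences = -0.6250
Numerator Σ(Δy_t−Δȳ)(Δy_{t+1}−Δȳ) = -45.3906
Denominator Σ(Δy_t−Δȳ)² = 165.8750
r_1(Δy) = -45.3906 / 165.8750 = -0.274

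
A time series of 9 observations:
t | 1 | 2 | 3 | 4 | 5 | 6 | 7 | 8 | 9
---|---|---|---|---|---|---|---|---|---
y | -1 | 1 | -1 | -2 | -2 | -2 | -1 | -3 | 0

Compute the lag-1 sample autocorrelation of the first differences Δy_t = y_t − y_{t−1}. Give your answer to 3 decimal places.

-0.416

First differences Δy: 2, -2, -1, 0, 0, 1, -2, 3
Mean of differences = 0.1250
Numerator Σ(Δy_t−Δȳ)(Δy_{t+1}−Δȳ) = -9.5156
Denominator Σ(Δy_t−Δȳ)² = 22.8750
r_1(Δy) = -9.5156 / 22.8750 = -0.416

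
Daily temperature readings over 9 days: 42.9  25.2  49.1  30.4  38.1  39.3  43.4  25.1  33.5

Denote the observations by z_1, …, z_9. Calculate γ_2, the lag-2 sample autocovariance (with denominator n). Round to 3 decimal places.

12.665

Mean z̄ = (42.9 + 25.2 + 49.1 + 30.4 + 38.1 + 39.3 + 43.4 + 25.1 + 33.5)/9 = 36.3333
Σ_{t=1}^{7}(z_t−z̄)(z_{t+2}−z̄) = 113.9811
γ_2 = 113.9811 / 9 = 12.665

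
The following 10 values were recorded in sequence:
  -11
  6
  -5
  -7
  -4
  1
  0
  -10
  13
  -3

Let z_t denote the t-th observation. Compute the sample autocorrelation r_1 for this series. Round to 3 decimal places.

-0.457

Mean z̄ = (-11 + 6 − 5 − 7 − 4 + 1 + 0 − 10 + 13 − 3)/10 = -2.0000
Numerator Σ_{t=1}^{9}(z_t−z̄)(z_{t+1}−z̄) = -222.0000
Denominator Σ(z_t−z̄)² = 486.0000
r_1 = -222.0000 / 486.0000 = -0.457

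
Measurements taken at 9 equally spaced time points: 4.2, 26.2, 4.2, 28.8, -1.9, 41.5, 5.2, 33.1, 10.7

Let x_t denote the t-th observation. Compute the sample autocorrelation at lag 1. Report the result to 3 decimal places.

Mean x̄ = (4.2 + 26.2 + 4.2 + 28.8 − 1.9 + 41.5 + 5.2 + 33.1 + 10.7)/9 = 16.8889
Numerator Σ_{t=1}^{8}(x_t−x̄)(x_{t+1}−x̄) = -1651.1412
Denominator Σ(x_t−x̄)² = 1947.0489
r_1 = -1651.1412 / 1947.0489 = -0.848

-0.848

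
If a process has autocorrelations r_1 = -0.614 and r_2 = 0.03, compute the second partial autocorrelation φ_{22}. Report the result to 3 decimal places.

φ_{22} = (r_2 − r_1²) / (1 − r_1²)
r_1² = (-0.614)² = 0.376996
Numerator = 0.03 − 0.3770 = -0.3470; denominator = 1 − 0.3770 = 0.6230
φ_{22} = -0.3470 / 0.6230 = -0.557

-0.557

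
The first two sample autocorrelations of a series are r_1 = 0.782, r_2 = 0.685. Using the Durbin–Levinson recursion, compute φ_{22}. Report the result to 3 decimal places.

φ_{22} = (r_2 − r_1²) / (1 − r_1²)
r_1² = (0.782)² = 0.611524
Numerator = 0.685 − 0.6115 = 0.0735; denominator = 1 − 0.6115 = 0.3885
φ_{22} = 0.0735 / 0.3885 = 0.189

0.189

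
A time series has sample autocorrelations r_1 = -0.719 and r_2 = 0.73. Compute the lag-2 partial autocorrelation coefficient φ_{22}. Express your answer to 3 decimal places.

φ_{22} = (r_2 − r_1²) / (1 − r_1²)
r_1² = (-0.719)² = 0.516961
Numerator = 0.73 − 0.5170 = 0.2130; denominator = 1 − 0.5170 = 0.4830
φ_{22} = 0.2130 / 0.4830 = 0.441

0.441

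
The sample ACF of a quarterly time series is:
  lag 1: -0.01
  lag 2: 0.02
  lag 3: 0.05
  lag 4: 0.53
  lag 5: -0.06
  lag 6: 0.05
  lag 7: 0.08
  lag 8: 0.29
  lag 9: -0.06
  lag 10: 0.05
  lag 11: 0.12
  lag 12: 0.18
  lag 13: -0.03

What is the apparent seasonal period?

The largest autocorrelation is r_4 = 0.53, with weaker echoes at lags 8 (0.29) and 12 (0.18); the remaining lags stay at or below 0.12.
The dominant spike at lag 4 indicates a seasonal period of 4.

4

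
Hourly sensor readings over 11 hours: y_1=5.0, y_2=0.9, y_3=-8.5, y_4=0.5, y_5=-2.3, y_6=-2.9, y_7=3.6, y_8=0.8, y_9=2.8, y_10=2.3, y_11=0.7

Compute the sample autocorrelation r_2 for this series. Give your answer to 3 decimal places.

Mean ȳ = (5.0 + 0.9 − 8.5 + 0.5 − 2.3 − 2.9 + 3.6 + 0.8 + 2.8 + 2.3 + 0.7)/11 = 0.2636
Numerator Σ_{t=1}^{9}(y_t−ȳ)(y_{t+2}−ȳ) = -19.2272
Denominator Σ(y_t−ȳ)² = 138.4655
r_2 = -19.2272 / 138.4655 = -0.139

-0.139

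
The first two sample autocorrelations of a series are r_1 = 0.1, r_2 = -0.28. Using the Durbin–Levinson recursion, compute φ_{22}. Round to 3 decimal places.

-0.293

φ_{22} = (r_2 − r_1²) / (1 − r_1²)
r_1² = (0.1)² = 0.01
Numerator = -0.28 − 0.0100 = -0.2900; denominator = 1 − 0.0100 = 0.9900
φ_{22} = -0.2900 / 0.9900 = -0.293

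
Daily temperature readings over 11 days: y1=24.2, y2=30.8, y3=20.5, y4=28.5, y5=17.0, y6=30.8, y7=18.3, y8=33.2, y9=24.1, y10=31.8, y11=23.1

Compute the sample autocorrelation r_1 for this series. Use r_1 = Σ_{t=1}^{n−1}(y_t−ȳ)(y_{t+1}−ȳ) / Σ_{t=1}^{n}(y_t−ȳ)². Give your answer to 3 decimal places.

Mean ȳ = (24.2 + 30.8 + 20.5 + 28.5 + 17.0 + 30.8 + 18.3 + 33.2 + 24.1 + 31.8 + 23.1)/11 = 25.6636
Numerator Σ_{t=1}^{10}(y_t−ȳ)(y_{t+1}−ȳ) = -248.1868
Denominator Σ(y_t−ȳ)² = 322.3655
r_1 = -248.1868 / 322.3655 = -0.770

-0.770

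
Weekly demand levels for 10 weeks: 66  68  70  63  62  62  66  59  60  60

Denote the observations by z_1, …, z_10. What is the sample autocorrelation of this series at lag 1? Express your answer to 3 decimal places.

0.426

Mean z̄ = (66 + 68 + 70 + 63 + 62 + 62 + 66 + 59 + 60 + 60)/10 = 63.6000
Numerator Σ_{t=1}^{9}(z_t−z̄)(z_{t+1}−z̄) = 53.0400
Denominator Σ(z_t−z̄)² = 124.4000
r_1 = 53.0400 / 124.4000 = 0.426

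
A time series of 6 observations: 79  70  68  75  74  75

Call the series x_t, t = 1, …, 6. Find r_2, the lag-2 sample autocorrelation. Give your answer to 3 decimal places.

Mean x̄ = (79 + 70 + 68 + 75 + 74 + 75)/6 = 73.5000
Deviations from mean: 5.5000, -3.5000, -5.5000, 1.5000, 0.5000, 1.5000
Numerator Σ_{t=1}^{4}(x_t−x̄)(x_{t+2}−x̄) = -36.0000
Denominator Σ(x_t−x̄)² = 77.5000
r_2 = -36.0000 / 77.5000 = -0.465

-0.465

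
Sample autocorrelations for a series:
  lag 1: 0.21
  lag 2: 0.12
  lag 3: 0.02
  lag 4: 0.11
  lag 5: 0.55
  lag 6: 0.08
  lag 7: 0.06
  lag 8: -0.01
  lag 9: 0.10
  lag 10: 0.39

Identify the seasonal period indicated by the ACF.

The largest autocorrelation is r_5 = 0.55, with a weaker echo at lag 10 (0.39); the remaining lags stay at or below 0.21. The elevated value at lag 1 (0.21), dropping to 0.12 at lag 2, reflects decaying short-term dependence rather than seasonality.
The dominant spike at lag 5 indicates a seasonal period of 5.

5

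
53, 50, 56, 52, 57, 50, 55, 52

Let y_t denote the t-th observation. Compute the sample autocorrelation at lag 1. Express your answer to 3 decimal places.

Mean ȳ = (53 + 50 + 56 + 52 + 57 + 50 + 55 + 52)/8 = 53.1250
Σ(y_t−ȳ)(y_{t+1}−ȳ) = (0.3906) + (-8.9844) + (-3.2344) + (-4.3594) + (-12.1094) + (-5.8594) + (-2.1094) = -36.2656
Denominator Σ(y_t−ȳ)² = 48.8750
r_1 = -36.2656 / 48.8750 = -0.742

-0.742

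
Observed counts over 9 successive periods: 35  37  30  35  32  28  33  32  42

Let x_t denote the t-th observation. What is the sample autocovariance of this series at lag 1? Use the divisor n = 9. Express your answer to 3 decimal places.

-1.499

Mean x̄ = (35 + 37 + 30 + 35 + 32 + 28 + 33 + 32 + 42)/9 = 33.7778
Σ_{t=1}^{8}(x_t−x̄)(x_{t+1}−x̄) = -13.4938
γ_1 = -13.4938 / 9 = -1.499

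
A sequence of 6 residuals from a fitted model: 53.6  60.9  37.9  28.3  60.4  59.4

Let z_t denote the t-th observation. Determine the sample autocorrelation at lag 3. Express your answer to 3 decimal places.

Mean z̄ = (53.6 + 60.9 + 37.9 + 28.3 + 60.4 + 59.4)/6 = 50.0833
Deviations from mean: 3.5167, 10.8167, -12.1833, -21.7833, 10.3167, 9.3167
Numerator Σ_{t=1}^{3}(z_t−z̄)(z_{t+3}−z̄) = -78.5208
Denominator Σ(z_t−z̄)² = 945.5483
r_3 = -78.5208 / 945.5483 = -0.083

-0.083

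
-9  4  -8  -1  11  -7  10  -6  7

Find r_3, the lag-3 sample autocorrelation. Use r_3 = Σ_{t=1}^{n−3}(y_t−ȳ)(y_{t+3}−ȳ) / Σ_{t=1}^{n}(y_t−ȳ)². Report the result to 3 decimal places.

-0.032

Mean ȳ = (-9 + 4 − 8 − 1 + 11 − 7 + 10 − 6 + 7)/9 = 0.1111
Σ(y_t−ȳ)(y_{t+3}−ȳ) = (10.1235) + (42.3457) + (57.6790) + (-10.9877) + (-66.5432) + (-48.9877) = -16.3704
Denominator Σ(y_t−ȳ)² = 516.8889
r_3 = -16.3704 / 516.8889 = -0.032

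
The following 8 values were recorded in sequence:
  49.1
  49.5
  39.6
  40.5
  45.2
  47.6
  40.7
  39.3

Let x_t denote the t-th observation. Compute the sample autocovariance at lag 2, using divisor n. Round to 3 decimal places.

-10.081

Mean x̄ = (49.1 + 49.5 + 39.6 + 40.5 + 45.2 + 47.6 + 40.7 + 39.3)/8 = 43.9375
Σ_{t=1}^{6}(x_t−x̄)(x_{t+2}−x̄) = -80.6516
γ_2 = -80.6516 / 8 = -10.081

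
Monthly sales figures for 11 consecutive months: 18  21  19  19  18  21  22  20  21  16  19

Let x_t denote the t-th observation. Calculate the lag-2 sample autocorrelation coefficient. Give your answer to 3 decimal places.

-0.052

Mean x̄ = (18 + 21 + 19 + 19 + 18 + 21 + 22 + 20 + 21 + 16 + 19)/11 = 19.4545
Numerator Σ_{t=1}^{9}(x_t−x̄)(x_{t+2}−x̄) = -1.5950
Denominator Σ(x_t−x̄)² = 30.7273
r_2 = -1.5950 / 30.7273 = -0.052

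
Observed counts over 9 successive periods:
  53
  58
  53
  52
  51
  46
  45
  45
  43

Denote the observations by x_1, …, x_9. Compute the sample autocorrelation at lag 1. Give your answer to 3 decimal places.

0.658

Mean x̄ = (53 + 58 + 53 + 52 + 51 + 46 + 45 + 45 + 43)/9 = 49.5556
Numerator Σ_{t=1}^{8}(x_t−x̄)(x_{t+1}−x̄) = 131.8025
Denominator Σ(x_t−x̄)² = 200.2222
r_1 = 131.8025 / 200.2222 = 0.658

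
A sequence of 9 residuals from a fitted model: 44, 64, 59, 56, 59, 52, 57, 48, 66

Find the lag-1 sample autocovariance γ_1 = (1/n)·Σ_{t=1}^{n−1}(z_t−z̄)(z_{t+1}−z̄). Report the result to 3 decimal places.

-19.594

Mean z̄ = (44 + 64 + 59 + 56 + 59 + 52 + 57 + 48 + 66)/9 = 56.1111
Σ_{t=1}^{8}(z_t−z̄)(z_{t+1}−z̄) = -176.3457
γ_1 = -176.3457 / 9 = -19.594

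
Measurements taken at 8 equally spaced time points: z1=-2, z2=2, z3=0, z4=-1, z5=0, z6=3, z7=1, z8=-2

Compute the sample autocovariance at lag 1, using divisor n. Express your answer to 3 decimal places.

-0.455

Mean z̄ = (-2 + 2 + 0 − 1 + 0 + 3 + 1 − 2)/8 = 0.1250
Σ_{t=1}^{7}(z_t−z̄)(z_{t+1}−z̄) = -3.6406
γ_1 = -3.6406 / 8 = -0.455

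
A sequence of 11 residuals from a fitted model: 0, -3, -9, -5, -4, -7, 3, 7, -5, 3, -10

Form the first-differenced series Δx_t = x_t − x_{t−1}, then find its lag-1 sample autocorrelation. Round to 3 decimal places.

-0.430

First differences Δx: -3, -6, 4, 1, -3, 10, 4, -12, 8, -13
Mean of differences = -1.0000
Numerator Σ(Δx_t−Δx̄)(Δx_{t+1}−Δx̄) = -238.0000
Denominator Σ(Δx_t−Δx̄)² = 554.0000
r_1(Δx) = -238.0000 / 554.0000 = -0.430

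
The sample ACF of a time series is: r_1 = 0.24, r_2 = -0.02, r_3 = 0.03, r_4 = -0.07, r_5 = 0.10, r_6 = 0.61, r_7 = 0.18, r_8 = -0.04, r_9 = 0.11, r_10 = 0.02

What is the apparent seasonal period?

6

The largest autocorrelation is r_6 = 0.61; the remaining lags stay at or below 0.24.
The dominant spike at lag 6 indicates a seasonal period of 6.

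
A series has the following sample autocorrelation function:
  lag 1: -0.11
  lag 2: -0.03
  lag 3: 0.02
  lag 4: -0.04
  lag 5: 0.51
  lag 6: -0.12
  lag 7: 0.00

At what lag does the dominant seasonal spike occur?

5

The largest autocorrelation is r_5 = 0.51; the remaining lags stay at or below 0.02.
The dominant spike at lag 5 indicates a seasonal period of 5.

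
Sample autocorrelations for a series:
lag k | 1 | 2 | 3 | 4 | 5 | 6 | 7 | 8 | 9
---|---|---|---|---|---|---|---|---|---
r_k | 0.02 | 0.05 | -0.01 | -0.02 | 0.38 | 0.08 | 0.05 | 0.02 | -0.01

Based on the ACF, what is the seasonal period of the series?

The largest autocorrelation is r_5 = 0.38; the remaining lags stay at or below 0.08.
The dominant spike at lag 5 indicates a seasonal period of 5.

5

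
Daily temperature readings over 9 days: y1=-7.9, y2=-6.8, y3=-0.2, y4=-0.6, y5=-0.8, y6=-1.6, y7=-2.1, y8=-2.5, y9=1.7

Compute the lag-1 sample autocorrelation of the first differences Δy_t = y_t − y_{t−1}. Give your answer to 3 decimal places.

First differences Δy: 1.1, 6.6, -0.4, -0.2, -0.8, -0.5, -0.4, 4.2
Mean of differences = 1.2000
Numerator Σ(Δy_t−Δȳ)(Δy_{t+1}−Δȳ) = -2.8200
Denominator Σ(Δy_t−Δȳ)² = 52.1400
r_1(Δy) = -2.8200 / 52.1400 = -0.054

-0.054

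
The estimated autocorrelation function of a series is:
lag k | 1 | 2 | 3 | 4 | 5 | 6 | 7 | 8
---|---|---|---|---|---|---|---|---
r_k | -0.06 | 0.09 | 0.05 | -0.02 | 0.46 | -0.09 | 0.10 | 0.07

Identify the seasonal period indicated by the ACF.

5

The largest autocorrelation is r_5 = 0.46; the remaining lags stay at or below 0.10.
The dominant spike at lag 5 indicates a seasonal period of 5.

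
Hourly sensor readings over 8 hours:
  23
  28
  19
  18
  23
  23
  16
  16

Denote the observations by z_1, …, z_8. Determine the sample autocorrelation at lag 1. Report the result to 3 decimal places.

Mean z̄ = (23 + 28 + 19 + 18 + 23 + 23 + 16 + 16)/8 = 20.7500
Deviations from mean: 2.2500, 7.2500, -1.7500, -2.7500, 2.2500, 2.2500, -4.7500, -4.7500
Σ(z_t−z̄)(z_{t+1}−z̄) = (16.3125) + (-12.6875) + (4.8125) + (-6.1875) + (5.0625) + (-10.6875) + (22.5625) = 19.1875
Denominator Σ(z_t−z̄)² = 123.5000
r_1 = 19.1875 / 123.5000 = 0.155

0.155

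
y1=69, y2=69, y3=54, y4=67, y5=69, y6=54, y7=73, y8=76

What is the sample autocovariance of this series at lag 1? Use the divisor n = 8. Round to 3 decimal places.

-10.299

Mean ȳ = (69 + 69 + 54 + 67 + 69 + 54 + 73 + 76)/8 = 66.3750
Deviations: 2.6250, 2.6250, -12.3750, 0.6250, 2.6250, -12.3750, 6.6250, 9.6250
Σ_{t=1}^{7}(y_t−ȳ)(y_{t+1}−ȳ) = -82.3906
γ_1 = -82.3906 / 8 = -10.299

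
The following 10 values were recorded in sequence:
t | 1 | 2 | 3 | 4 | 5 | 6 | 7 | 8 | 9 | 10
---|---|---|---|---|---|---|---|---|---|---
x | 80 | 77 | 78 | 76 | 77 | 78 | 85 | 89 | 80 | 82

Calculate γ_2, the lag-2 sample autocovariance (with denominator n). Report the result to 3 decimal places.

Mean x̄ = (80 + 77 + 78 + 76 + 77 + 78 + 85 + 89 + 80 + 82)/10 = 80.2000
Σ_{t=1}^{8}(x_t−x̄)(x_{t+2}−x̄) = 10.3200
γ_2 = 10.3200 / 10 = 1.032

1.032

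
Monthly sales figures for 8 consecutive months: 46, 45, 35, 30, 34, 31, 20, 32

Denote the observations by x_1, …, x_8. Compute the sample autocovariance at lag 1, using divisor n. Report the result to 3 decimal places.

Mean x̄ = (46 + 45 + 35 + 30 + 34 + 31 + 20 + 32)/8 = 34.1250
Σ_{t=1}^{7}(x_t−x̄)(x_{t+1}−x̄) = 210.1094
γ_1 = 210.1094 / 8 = 26.264

26.264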